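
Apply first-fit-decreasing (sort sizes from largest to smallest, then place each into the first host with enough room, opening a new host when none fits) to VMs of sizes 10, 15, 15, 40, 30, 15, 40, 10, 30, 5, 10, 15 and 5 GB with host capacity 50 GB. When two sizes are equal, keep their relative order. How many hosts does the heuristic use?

Sorted descending: 40, 40, 30, 30, 15, 15, 15, 15, 10, 10, 10, 5, 5.
  40 → host 1 (new)  [load 40/50]
  40 → host 2 (new)  [load 40/50]
  30 → host 3 (new)  [load 30/50]
  30 → host 4 (new)  [load 30/50]
  15 → host 3  [load 45/50]
  15 → host 4  [load 45/50]
  15 → host 5 (new)  [load 15/50]
  15 → host 5  [load 30/50]
  10 → host 1  [load 50/50]
  10 → host 2  [load 50/50]
  10 → host 5  [load 40/50]
  5 → host 3  [load 50/50]
  5 → host 4  [load 50/50]
5 hosts opened.

5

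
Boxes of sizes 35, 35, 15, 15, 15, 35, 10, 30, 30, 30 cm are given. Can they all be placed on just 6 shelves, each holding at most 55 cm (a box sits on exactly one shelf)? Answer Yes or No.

A valid assignment using 6 shelves:
  shelf 1: 35 + 15 = 50
  shelf 2: 35 + 15 = 50
  shelf 3: 35 + 15 = 50
  shelf 4: 30 + 10 = 40
  shelf 5: 30 = 30
  shelf 6: 30 = 30
Every load is within 55 cm, so 6 shelves suffice.

Yes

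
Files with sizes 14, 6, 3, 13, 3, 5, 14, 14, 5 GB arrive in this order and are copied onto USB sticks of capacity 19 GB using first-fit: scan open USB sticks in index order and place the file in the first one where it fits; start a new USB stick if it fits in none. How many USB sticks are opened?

5

  14 → USB stick 1 (new)  [load 14/19]
  6 → USB stick 2 (new)  [load 6/19]
  3 → USB stick 1  [load 17/19]
  13 → USB stick 2  [load 19/19]
  3 → USB stick 3 (new)  [load 3/19]
  5 → USB stick 3  [load 8/19]
  14 → USB stick 4 (new)  [load 14/19]
  14 → USB stick 5 (new)  [load 14/19]
  5 → USB stick 3  [load 13/19]
5 USB sticks opened.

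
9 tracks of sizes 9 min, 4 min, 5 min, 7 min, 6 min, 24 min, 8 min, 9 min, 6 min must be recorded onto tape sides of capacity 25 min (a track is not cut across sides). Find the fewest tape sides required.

Total = 24 + 9 + 9 + 8 + 7 + 6 + 6 + 5 + 4 = 78 min.
Lower bound: ⌈78/25⌉ = 4 tape sides.
A packing using 4 tape sides:
  side 1: 24 = 24
  side 2: 9 + 9 + 7 = 25
  side 3: 8 + 6 + 6 + 5 = 25
  side 4: 4 = 4
This matches the lower bound, so 4 is optimal.

4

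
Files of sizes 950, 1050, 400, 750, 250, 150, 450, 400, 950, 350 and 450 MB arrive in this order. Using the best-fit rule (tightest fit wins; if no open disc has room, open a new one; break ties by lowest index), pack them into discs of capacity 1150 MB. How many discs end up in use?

6

  950 → disc 1 (new)  [load 950/1150]
  1050 → disc 2 (new)  [load 1050/1150]
  400 → disc 3 (new)  [load 400/1150]
  750 → disc 3  [load 1150/1150]
  250 → disc 4 (new)  [load 250/1150]
  150 → disc 1  [load 1100/1150]
  450 → disc 4  [load 700/1150]
  400 → disc 4  [load 1100/1150]
  950 → disc 5 (new)  [load 950/1150]
  350 → disc 6 (new)  [load 350/1150]
  450 → disc 6  [load 800/1150]
6 discs opened.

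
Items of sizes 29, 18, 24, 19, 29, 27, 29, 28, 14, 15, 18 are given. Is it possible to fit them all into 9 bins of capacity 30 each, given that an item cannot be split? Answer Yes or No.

Total = 250; ⌈250/30⌉ = 9.
The bound of 9 does not rule out 9, but exhaustive search shows no assignment into 9 bins of capacity 30 exists — the minimum is 10.

No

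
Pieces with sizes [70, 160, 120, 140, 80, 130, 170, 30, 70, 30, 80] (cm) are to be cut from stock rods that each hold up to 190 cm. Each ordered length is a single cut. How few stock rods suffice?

Total = 170 + 160 + 140 + 130 + 120 + 80 + 80 + 70 + 70 + 30 + 30 = 1080 cm.
Lower bound: ⌈1080/190⌉ = 6 stock rods.
A packing using 7 stock rods:
  stock rod 1: 170 = 170
  stock rod 2: 160 + 30 = 190
  stock rod 3: 140 + 30 = 170
  stock rod 4: 130 = 130
  stock rod 5: 120 + 70 = 190
  stock rod 6: 80 + 80 = 160
  stock rod 7: 70 = 70
No arrangement into 6 stock rods stays within capacity, so 7 is optimal.

7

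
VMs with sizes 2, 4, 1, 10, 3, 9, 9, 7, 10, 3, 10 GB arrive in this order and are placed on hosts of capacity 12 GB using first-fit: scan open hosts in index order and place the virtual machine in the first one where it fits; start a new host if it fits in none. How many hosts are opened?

  2 → host 1 (new)  [load 2/12]
  4 → host 1  [load 6/12]
  1 → host 1  [load 7/12]
  10 → host 2 (new)  [load 10/12]
  3 → host 1  [load 10/12]
  9 → host 3 (new)  [load 9/12]
  9 → host 4 (new)  [load 9/12]
  7 → host 5 (new)  [load 7/12]
  10 → host 6 (new)  [load 10/12]
  3 → host 3  [load 12/12]
  10 → host 7 (new)  [load 10/12]
7 hosts opened.

7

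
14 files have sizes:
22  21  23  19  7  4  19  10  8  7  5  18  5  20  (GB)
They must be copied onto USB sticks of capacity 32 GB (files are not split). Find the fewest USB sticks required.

Total = 23 + 22 + 21 + 20 + 19 + 19 + 18 + 10 + 8 + 7 + 7 + 5 + 5 + 4 = 188 GB.
Lower bound: ⌈188/32⌉ = 6 USB sticks.
Also, 7 files each exceed 16 GB, and no two of those can share a USB stick, so at least 7 USB sticks are needed.
A packing using 7 USB sticks:
  USB stick 1: 23 + 8 = 31
  USB stick 2: 22 + 10 = 32
  USB stick 3: 21 + 7 + 4 = 32
  USB stick 4: 20 + 7 + 5 = 32
  USB stick 5: 19 + 5 = 24
  USB stick 6: 19 = 19
  USB stick 7: 18 = 18
This matches the lower bound, so 7 is optimal.

7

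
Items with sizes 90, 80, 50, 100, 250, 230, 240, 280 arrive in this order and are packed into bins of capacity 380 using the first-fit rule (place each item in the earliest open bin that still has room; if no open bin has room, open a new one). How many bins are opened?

  90 → bin 1 (new)  [load 90/380]
  80 → bin 1  [load 170/380]
  50 → bin 1  [load 220/380]
  100 → bin 1  [load 320/380]
  250 → bin 2 (new)  [load 250/380]
  230 → bin 3 (new)  [load 230/380]
  240 → bin 4 (new)  [load 240/380]
  280 → bin 5 (new)  [load 280/380]
5 bins opened.

5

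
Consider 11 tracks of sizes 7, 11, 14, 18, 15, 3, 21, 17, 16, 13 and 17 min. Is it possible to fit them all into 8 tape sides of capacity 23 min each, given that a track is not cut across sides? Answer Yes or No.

No

Total = 152 min; ⌈152/23⌉ = 7.
8 tracks each exceed half the capacity and cannot share a side, forcing at least 8 tape sides.
The bound of 8 does not rule out 8, but exhaustive search shows no assignment into 8 tape sides of capacity 23 min exists — the minimum is 9.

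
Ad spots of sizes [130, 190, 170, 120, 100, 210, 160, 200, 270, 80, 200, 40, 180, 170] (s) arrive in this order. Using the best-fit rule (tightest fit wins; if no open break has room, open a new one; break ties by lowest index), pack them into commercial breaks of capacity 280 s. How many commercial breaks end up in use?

10

  130 → break 1 (new)  [load 130/280]
  190 → break 2 (new)  [load 190/280]
  170 → break 3 (new)  [load 170/280]
  120 → break 1  [load 250/280]
  100 → break 3  [load 270/280]
  210 → break 4 (new)  [load 210/280]
  160 → break 5 (new)  [load 160/280]
  200 → break 6 (new)  [load 200/280]
  270 → break 7 (new)  [load 270/280]
  80 → break 6  [load 280/280]
  200 → break 8 (new)  [load 200/280]
  40 → break 4  [load 250/280]
  180 → break 9 (new)  [load 180/280]
  170 → break 10 (new)  [load 170/280]
10 commercial breaks opened.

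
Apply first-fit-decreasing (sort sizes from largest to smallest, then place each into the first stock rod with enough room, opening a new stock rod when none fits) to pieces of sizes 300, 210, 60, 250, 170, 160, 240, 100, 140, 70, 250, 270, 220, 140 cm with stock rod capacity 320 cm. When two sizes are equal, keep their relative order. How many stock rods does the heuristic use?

9

Sorted descending: 300, 270, 250, 250, 240, 220, 210, 170, 160, 140, 140, 100, 70, 60.
  300 → stock rod 1 (new)  [load 300/320]
  270 → stock rod 2 (new)  [load 270/320]
  250 → stock rod 3 (new)  [load 250/320]
  250 → stock rod 4 (new)  [load 250/320]
  240 → stock rod 5 (new)  [load 240/320]
  220 → stock rod 6 (new)  [load 220/320]
  210 → stock rod 7 (new)  [load 210/320]
  170 → stock rod 8 (new)  [load 170/320]
  160 → stock rod 9 (new)  [load 160/320]
  140 → stock rod 8  [load 310/320]
  140 → stock rod 9  [load 300/320]
  100 → stock rod 6  [load 320/320]
  70 → stock rod 3  [load 320/320]
  60 → stock rod 4  [load 310/320]
9 stock rods opened.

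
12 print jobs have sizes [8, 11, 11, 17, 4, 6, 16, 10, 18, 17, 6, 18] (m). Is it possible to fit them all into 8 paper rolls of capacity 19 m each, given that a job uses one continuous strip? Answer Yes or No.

Total = 142 m; ⌈142/19⌉ = 8.
The bound of 8 does not rule out 8, but exhaustive search shows no assignment into 8 paper rolls of capacity 19 m exists — the minimum is 9.

No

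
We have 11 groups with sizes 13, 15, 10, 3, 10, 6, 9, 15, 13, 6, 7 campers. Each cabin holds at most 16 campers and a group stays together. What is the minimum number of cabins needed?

Total = 15 + 15 + 13 + 13 + 10 + 10 + 9 + 7 + 6 + 6 + 3 = 107 campers.
Lower bound: ⌈107/16⌉ = 7 cabins.
A packing using 7 cabins:
  cabin 1: 15 = 15
  cabin 2: 15 = 15
  cabin 3: 13 + 3 = 16
  cabin 4: 13 = 13
  cabin 5: 10 + 6 = 16
  cabin 6: 10 + 6 = 16
  cabin 7: 9 + 7 = 16
This matches the lower bound, so 7 is optimal.

7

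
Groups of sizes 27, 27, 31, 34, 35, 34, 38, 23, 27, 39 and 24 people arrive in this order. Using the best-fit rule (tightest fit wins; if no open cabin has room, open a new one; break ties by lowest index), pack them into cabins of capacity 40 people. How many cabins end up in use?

  27 → cabin 1 (new)  [load 27/40]
  27 → cabin 2 (new)  [load 27/40]
  31 → cabin 3 (new)  [load 31/40]
  34 → cabin 4 (new)  [load 34/40]
  35 → cabin 5 (new)  [load 35/40]
  34 → cabin 6 (new)  [load 34/40]
  38 → cabin 7 (new)  [load 38/40]
  23 → cabin 8 (new)  [load 23/40]
  27 → cabin 9 (new)  [load 27/40]
  39 → cabin 10 (new)  [load 39/40]
  24 → cabin 11 (new)  [load 24/40]
11 cabins opened.

11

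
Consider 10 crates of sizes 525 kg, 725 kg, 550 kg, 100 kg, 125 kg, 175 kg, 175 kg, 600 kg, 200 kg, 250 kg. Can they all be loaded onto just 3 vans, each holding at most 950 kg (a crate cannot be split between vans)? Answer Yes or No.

Total = 3425 kg; ⌈3425/950⌉ = 4.
At least 4 vans are required, but only 3 are allowed.

No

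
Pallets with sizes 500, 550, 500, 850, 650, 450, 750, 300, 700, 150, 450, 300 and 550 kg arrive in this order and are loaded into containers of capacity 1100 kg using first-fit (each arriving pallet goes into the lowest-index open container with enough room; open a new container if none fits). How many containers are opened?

7

  500 → container 1 (new)  [load 500/1100]
  550 → container 1  [load 1050/1100]
  500 → container 2 (new)  [load 500/1100]
  850 → container 3 (new)  [load 850/1100]
  650 → container 4 (new)  [load 650/1100]
  450 → container 2  [load 950/1100]
  750 → container 5 (new)  [load 750/1100]
  300 → container 4  [load 950/1100]
  700 → container 6 (new)  [load 700/1100]
  150 → container 2  [load 1100/1100]
  450 → container 7 (new)  [load 450/1100]
  300 → container 5  [load 1050/1100]
  550 → container 7  [load 1000/1100]
7 containers opened.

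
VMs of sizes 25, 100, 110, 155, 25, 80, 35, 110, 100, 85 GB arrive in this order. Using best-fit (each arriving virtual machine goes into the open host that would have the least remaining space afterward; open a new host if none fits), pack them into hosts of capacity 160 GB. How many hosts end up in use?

  25 → host 1 (new)  [load 25/160]
  100 → host 1  [load 125/160]
  110 → host 2 (new)  [load 110/160]
  155 → host 3 (new)  [load 155/160]
  25 → host 1  [load 150/160]
  80 → host 4 (new)  [load 80/160]
  35 → host 2  [load 145/160]
  110 → host 5 (new)  [load 110/160]
  100 → host 6 (new)  [load 100/160]
  85 → host 7 (new)  [load 85/160]
7 hosts opened.

7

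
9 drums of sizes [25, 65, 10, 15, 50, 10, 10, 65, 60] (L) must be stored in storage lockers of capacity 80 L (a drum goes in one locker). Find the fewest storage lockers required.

Total = 65 + 65 + 60 + 50 + 25 + 15 + 10 + 10 + 10 = 310 L.
Lower bound: ⌈310/80⌉ = 4 storage lockers.
A packing using 4 storage lockers:
  locker 1: 65 + 15 = 80
  locker 2: 65 + 10 = 75
  locker 3: 60 + 10 + 10 = 80
  locker 4: 50 + 25 = 75
This matches the lower bound, so 4 is optimal.

4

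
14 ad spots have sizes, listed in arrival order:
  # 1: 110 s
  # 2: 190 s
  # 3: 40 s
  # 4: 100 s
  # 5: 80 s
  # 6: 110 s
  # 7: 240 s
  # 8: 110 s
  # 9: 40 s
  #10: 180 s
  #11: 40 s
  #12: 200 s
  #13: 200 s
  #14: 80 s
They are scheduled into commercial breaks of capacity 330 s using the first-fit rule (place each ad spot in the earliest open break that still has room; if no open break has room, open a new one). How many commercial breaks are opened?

  110 → break 1 (new)  [load 110/330]
  190 → break 1  [load 300/330]
  40 → break 2 (new)  [load 40/330]
  100 → break 2  [load 140/330]
  80 → break 2  [load 220/330]
  110 → break 2  [load 330/330]
  240 → break 3 (new)  [load 240/330]
  110 → break 4 (new)  [load 110/330]
  40 → break 3  [load 280/330]
  180 → break 4  [load 290/330]
  40 → break 3  [load 320/330]
  200 → break 5 (new)  [load 200/330]
  200 → break 6 (new)  [load 200/330]
  80 → break 5  [load 280/330]
6 commercial breaks opened.

6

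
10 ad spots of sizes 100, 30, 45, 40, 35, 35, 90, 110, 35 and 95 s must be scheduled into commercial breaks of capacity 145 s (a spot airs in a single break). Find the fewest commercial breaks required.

Total = 110 + 100 + 95 + 90 + 45 + 40 + 35 + 35 + 35 + 30 = 615 s.
Lower bound: ⌈615/145⌉ = 5 commercial breaks.
A packing using 5 commercial breaks:
  break 1: 110 + 35 = 145
  break 2: 100 + 45 = 145
  break 3: 95 + 40 = 135
  break 4: 90 + 35 = 125
  break 5: 35 + 30 = 65
This matches the lower bound, so 5 is optimal.

5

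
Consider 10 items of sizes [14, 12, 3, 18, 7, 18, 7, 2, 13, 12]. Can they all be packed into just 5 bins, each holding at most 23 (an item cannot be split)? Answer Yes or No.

No

Total = 106; ⌈106/23⌉ = 5.
6 items each exceed half the capacity and cannot share a bin, forcing at least 6 bins.
At least 6 bins are required, but only 5 are allowed.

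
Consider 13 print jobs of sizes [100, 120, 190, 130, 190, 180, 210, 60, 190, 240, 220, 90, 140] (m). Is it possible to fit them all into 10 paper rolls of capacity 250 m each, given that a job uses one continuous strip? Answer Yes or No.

A valid assignment using 10 paper rolls:
  roll 1: 240 = 240
  roll 2: 220 = 220
  roll 3: 210 = 210
  roll 4: 190 + 60 = 250
  roll 5: 190 = 190
  roll 6: 190 = 190
  roll 7: 180 = 180
  roll 8: 140 + 100 = 240
  roll 9: 130 + 120 = 250
  roll 10: 90 = 90
Every load is within 250 m, so 10 paper rolls suffice.

Yes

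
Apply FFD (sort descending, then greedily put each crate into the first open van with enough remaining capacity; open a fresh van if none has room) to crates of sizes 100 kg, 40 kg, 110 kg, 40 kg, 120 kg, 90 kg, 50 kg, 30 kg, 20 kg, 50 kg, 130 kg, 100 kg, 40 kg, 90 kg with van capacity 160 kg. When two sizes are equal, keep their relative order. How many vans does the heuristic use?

7

Sorted descending: 130, 120, 110, 100, 100, 90, 90, 50, 50, 40, 40, 40, 30, 20.
  130 → van 1 (new)  [load 130/160]
  120 → van 2 (new)  [load 120/160]
  110 → van 3 (new)  [load 110/160]
  100 → van 4 (new)  [load 100/160]
  100 → van 5 (new)  [load 100/160]
  90 → van 6 (new)  [load 90/160]
  90 → van 7 (new)  [load 90/160]
  50 → van 3  [load 160/160]
  50 → van 4  [load 150/160]
  40 → van 2  [load 160/160]
  40 → van 5  [load 140/160]
  40 → van 6  [load 130/160]
  30 → van 1  [load 160/160]
  20 → van 5  [load 160/160]
7 vans opened.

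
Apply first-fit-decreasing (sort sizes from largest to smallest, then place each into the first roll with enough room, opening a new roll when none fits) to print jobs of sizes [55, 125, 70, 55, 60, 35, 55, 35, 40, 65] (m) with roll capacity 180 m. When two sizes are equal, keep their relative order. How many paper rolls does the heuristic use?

4

Sorted descending: 125, 70, 65, 60, 55, 55, 55, 40, 35, 35.
  125 → roll 1 (new)  [load 125/180]
  70 → roll 2 (new)  [load 70/180]
  65 → roll 2  [load 135/180]
  60 → roll 3 (new)  [load 60/180]
  55 → roll 1  [load 180/180]
  55 → roll 3  [load 115/180]
  55 → roll 3  [load 170/180]
  40 → roll 2  [load 175/180]
  35 → roll 4 (new)  [load 35/180]
  35 → roll 4  [load 70/180]
4 paper rolls opened.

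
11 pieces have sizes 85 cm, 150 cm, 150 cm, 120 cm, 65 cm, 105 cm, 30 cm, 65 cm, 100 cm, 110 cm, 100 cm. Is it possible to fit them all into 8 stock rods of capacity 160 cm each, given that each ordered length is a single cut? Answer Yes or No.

No

Total = 1080 cm; ⌈1080/160⌉ = 7.
8 pieces each exceed half the capacity and cannot share a stock rod, forcing at least 8 stock rods.
The bound of 8 does not rule out 8, but exhaustive search shows no assignment into 8 stock rods of capacity 160 cm exists — the minimum is 9.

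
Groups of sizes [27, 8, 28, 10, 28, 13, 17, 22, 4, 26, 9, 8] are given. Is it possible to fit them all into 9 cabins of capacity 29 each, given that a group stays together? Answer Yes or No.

A valid assignment using 8 cabins:
  cabin 1: 28 = 28
  cabin 2: 28 = 28
  cabin 3: 27 = 27
  cabin 4: 26 = 26
  cabin 5: 22 + 4 = 26
  cabin 6: 17 + 10 = 27
  cabin 7: 13 + 9 = 22
  cabin 8: 8 + 8 = 16
That uses only 8 ≤ 9, so 9 cabins are enough.

Yes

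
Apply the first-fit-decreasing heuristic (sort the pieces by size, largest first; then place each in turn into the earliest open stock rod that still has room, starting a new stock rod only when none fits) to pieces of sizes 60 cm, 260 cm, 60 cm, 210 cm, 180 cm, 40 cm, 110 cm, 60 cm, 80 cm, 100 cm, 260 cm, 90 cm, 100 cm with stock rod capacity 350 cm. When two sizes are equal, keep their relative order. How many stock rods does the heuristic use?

5

Sorted descending: 260, 260, 210, 180, 110, 100, 100, 90, 80, 60, 60, 60, 40.
  260 → stock rod 1 (new)  [load 260/350]
  260 → stock rod 2 (new)  [load 260/350]
  210 → stock rod 3 (new)  [load 210/350]
  180 → stock rod 4 (new)  [load 180/350]
  110 → stock rod 3  [load 320/350]
  100 → stock rod 4  [load 280/350]
  100 → stock rod 5 (new)  [load 100/350]
  90 → stock rod 1  [load 350/350]
  80 → stock rod 2  [load 340/350]
  60 → stock rod 4  [load 340/350]
  60 → stock rod 5  [load 160/350]
  60 → stock rod 5  [load 220/350]
  40 → stock rod 5  [load 260/350]
5 stock rods opened.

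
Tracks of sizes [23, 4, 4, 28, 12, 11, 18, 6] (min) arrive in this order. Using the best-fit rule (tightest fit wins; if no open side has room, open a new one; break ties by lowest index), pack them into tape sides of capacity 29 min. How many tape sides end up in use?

  23 → side 1 (new)  [load 23/29]
  4 → side 1  [load 27/29]
  4 → side 2 (new)  [load 4/29]
  28 → side 3 (new)  [load 28/29]
  12 → side 2  [load 16/29]
  11 → side 2  [load 27/29]
  18 → side 4 (new)  [load 18/29]
  6 → side 4  [load 24/29]
4 tape sides opened.

4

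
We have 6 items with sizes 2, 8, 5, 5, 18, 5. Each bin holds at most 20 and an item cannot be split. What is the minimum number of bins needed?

3

Total = 18 + 8 + 5 + 5 + 5 + 2 = 43.
Lower bound: ⌈43/20⌉ = 3 bins.
A packing using 3 bins:
  bin 1: 18 + 2 = 20
  bin 2: 8 + 5 + 5 = 18
  bin 3: 5 = 5
This matches the lower bound, so 3 is optimal.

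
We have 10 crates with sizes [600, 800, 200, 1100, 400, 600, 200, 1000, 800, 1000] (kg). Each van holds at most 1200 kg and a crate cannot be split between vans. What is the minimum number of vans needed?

Total = 1100 + 1000 + 1000 + 800 + 800 + 600 + 600 + 400 + 200 + 200 = 6700 kg.
Lower bound: ⌈6700/1200⌉ = 6 vans.
A packing using 6 vans:
  van 1: 1100 = 1100
  van 2: 1000 + 200 = 1200
  van 3: 1000 + 200 = 1200
  van 4: 800 + 400 = 1200
  van 5: 800 = 800
  van 6: 600 + 600 = 1200
This matches the lower bound, so 6 is optimal.

6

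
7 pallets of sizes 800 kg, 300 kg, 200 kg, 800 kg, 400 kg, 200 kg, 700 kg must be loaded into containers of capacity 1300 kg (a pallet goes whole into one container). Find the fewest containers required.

3

Total = 800 + 800 + 700 + 400 + 300 + 200 + 200 = 3400 kg.
Lower bound: ⌈3400/1300⌉ = 3 containers.
A packing using 3 containers:
  container 1: 800 + 400 = 1200
  container 2: 800 + 300 + 200 = 1300
  container 3: 700 + 200 = 900
This matches the lower bound, so 3 is optimal.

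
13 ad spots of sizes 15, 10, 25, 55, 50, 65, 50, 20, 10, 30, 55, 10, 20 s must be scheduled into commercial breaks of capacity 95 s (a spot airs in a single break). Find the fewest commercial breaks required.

5

Total = 65 + 55 + 55 + 50 + 50 + 30 + 25 + 20 + 20 + 15 + 10 + 10 + 10 = 415 s.
Lower bound: ⌈415/95⌉ = 5 commercial breaks.
A packing using 5 commercial breaks:
  break 1: 65 + 30 = 95
  break 2: 55 + 25 + 15 = 95
  break 3: 55 + 20 + 20 = 95
  break 4: 50 + 10 + 10 + 10 = 80
  break 5: 50 = 50
This matches the lower bound, so 5 is optimal.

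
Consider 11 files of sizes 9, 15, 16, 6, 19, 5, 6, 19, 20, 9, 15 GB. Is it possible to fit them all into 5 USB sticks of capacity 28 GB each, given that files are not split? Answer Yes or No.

No

Total = 139 GB; ⌈139/28⌉ = 5.
6 files each exceed half the capacity and cannot share a USB stick, forcing at least 6 USB sticks.
At least 6 USB sticks are required, but only 5 are allowed.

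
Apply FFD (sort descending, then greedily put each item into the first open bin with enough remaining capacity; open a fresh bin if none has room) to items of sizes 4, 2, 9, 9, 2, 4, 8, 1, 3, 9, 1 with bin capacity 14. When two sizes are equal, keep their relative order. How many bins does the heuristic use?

Sorted descending: 9, 9, 9, 8, 4, 4, 3, 2, 2, 1, 1.
  9 → bin 1 (new)  [load 9/14]
  9 → bin 2 (new)  [load 9/14]
  9 → bin 3 (new)  [load 9/14]
  8 → bin 4 (new)  [load 8/14]
  4 → bin 1  [load 13/14]
  4 → bin 2  [load 13/14]
  3 → bin 3  [load 12/14]
  2 → bin 3  [load 14/14]
  2 → bin 4  [load 10/14]
  1 → bin 1  [load 14/14]
  1 → bin 2  [load 14/14]
4 bins opened.

4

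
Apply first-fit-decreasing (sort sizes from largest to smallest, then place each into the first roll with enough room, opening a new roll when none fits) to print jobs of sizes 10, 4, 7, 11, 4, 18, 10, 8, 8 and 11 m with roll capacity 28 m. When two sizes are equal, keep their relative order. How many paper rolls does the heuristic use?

4

Sorted descending: 18, 11, 11, 10, 10, 8, 8, 7, 4, 4.
  18 → roll 1 (new)  [load 18/28]
  11 → roll 2 (new)  [load 11/28]
  11 → roll 2  [load 22/28]
  10 → roll 1  [load 28/28]
  10 → roll 3 (new)  [load 10/28]
  8 → roll 3  [load 18/28]
  8 → roll 3  [load 26/28]
  7 → roll 4 (new)  [load 7/28]
  4 → roll 2  [load 26/28]
  4 → roll 4  [load 11/28]
4 paper rolls opened.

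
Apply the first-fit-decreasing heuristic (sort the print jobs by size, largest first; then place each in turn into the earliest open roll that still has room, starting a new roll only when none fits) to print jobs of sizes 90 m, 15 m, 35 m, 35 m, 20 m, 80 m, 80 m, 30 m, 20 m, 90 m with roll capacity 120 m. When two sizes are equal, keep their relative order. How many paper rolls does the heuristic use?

Sorted descending: 90, 90, 80, 80, 35, 35, 30, 20, 20, 15.
  90 → roll 1 (new)  [load 90/120]
  90 → roll 2 (new)  [load 90/120]
  80 → roll 3 (new)  [load 80/120]
  80 → roll 4 (new)  [load 80/120]
  35 → roll 3  [load 115/120]
  35 → roll 4  [load 115/120]
  30 → roll 1  [load 120/120]
  20 → roll 2  [load 110/120]
  20 → roll 5 (new)  [load 20/120]
  15 → roll 5  [load 35/120]
5 paper rolls opened.

5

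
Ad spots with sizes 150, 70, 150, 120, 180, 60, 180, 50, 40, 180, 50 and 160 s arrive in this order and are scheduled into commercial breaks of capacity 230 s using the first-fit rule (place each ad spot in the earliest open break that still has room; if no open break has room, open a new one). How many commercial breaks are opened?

  150 → break 1 (new)  [load 150/230]
  70 → break 1  [load 220/230]
  150 → break 2 (new)  [load 150/230]
  120 → break 3 (new)  [load 120/230]
  180 → break 4 (new)  [load 180/230]
  60 → break 2  [load 210/230]
  180 → break 5 (new)  [load 180/230]
  50 → break 3  [load 170/230]
  40 → break 3  [load 210/230]
  180 → break 6 (new)  [load 180/230]
  50 → break 4  [load 230/230]
  160 → break 7 (new)  [load 160/230]
7 commercial breaks opened.

7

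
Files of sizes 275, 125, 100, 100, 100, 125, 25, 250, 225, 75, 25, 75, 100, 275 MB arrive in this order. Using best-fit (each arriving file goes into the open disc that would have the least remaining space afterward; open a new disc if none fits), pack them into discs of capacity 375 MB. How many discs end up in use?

5

  275 → disc 1 (new)  [load 275/375]
  125 → disc 2 (new)  [load 125/375]
  100 → disc 1  [load 375/375]
  100 → disc 2  [load 225/375]
  100 → disc 2  [load 325/375]
  125 → disc 3 (new)  [load 125/375]
  25 → disc 2  [load 350/375]
  250 → disc 3  [load 375/375]
  225 → disc 4 (new)  [load 225/375]
  75 → disc 4  [load 300/375]
  25 → disc 2  [load 375/375]
  75 → disc 4  [load 375/375]
  100 → disc 5 (new)  [load 100/375]
  275 → disc 5  [load 375/375]
5 discs opened.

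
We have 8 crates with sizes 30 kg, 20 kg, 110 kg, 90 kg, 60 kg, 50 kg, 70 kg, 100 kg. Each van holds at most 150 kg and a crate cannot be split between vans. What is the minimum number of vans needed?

4

Total = 110 + 100 + 90 + 70 + 60 + 50 + 30 + 20 = 530 kg.
Lower bound: ⌈530/150⌉ = 4 vans.
A packing using 4 vans:
  van 1: 110 + 30 = 140
  van 2: 100 + 50 = 150
  van 3: 90 + 60 = 150
  van 4: 70 + 20 = 90
This matches the lower bound, so 4 is optimal.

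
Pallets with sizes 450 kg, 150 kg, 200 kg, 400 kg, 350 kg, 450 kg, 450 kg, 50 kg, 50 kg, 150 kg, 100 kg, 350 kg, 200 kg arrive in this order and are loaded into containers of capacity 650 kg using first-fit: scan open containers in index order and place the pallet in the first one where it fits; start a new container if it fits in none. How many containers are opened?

6

  450 → container 1 (new)  [load 450/650]
  150 → container 1  [load 600/650]
  200 → container 2 (new)  [load 200/650]
  400 → container 2  [load 600/650]
  350 → container 3 (new)  [load 350/650]
  450 → container 4 (new)  [load 450/650]
  450 → container 5 (new)  [load 450/650]
  50 → container 1  [load 650/650]
  50 → container 2  [load 650/650]
  150 → container 3  [load 500/650]
  100 → container 3  [load 600/650]
  350 → container 6 (new)  [load 350/650]
  200 → container 4  [load 650/650]
6 containers opened.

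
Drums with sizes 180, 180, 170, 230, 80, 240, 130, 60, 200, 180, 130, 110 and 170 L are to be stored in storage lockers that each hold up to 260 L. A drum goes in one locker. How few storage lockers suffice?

Total = 240 + 230 + 200 + 180 + 180 + 180 + 170 + 170 + 130 + 130 + 110 + 80 + 60 = 2060 L.
Lower bound: ⌈2060/260⌉ = 8 storage lockers.
A packing using 10 storage lockers:
  locker 1: 240 = 240
  locker 2: 230 = 230
  locker 3: 200 + 60 = 260
  locker 4: 180 + 80 = 260
  locker 5: 180 = 180
  locker 6: 180 = 180
  locker 7: 170 = 170
  locker 8: 170 = 170
  locker 9: 130 + 130 = 260
  locker 10: 110 = 110
No arrangement into 9 storage lockers stays within capacity, so 10 is optimal.

10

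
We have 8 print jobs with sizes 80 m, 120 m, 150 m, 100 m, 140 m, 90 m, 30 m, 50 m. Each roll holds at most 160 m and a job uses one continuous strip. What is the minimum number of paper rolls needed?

6

Total = 150 + 140 + 120 + 100 + 90 + 80 + 50 + 30 = 760 m.
Lower bound: ⌈760/160⌉ = 5 paper rolls.
A packing using 6 paper rolls:
  roll 1: 150 = 150
  roll 2: 140 = 140
  roll 3: 120 + 30 = 150
  roll 4: 100 + 50 = 150
  roll 5: 90 = 90
  roll 6: 80 = 80
No arrangement into 5 paper rolls stays within capacity, so 6 is optimal.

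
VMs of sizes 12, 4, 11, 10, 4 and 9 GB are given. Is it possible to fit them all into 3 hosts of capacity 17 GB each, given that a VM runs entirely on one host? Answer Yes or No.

No

Total = 50 GB; ⌈50/17⌉ = 3.
4 VMs each exceed half the capacity and cannot share a host, forcing at least 4 hosts.
At least 4 hosts are required, but only 3 are allowed.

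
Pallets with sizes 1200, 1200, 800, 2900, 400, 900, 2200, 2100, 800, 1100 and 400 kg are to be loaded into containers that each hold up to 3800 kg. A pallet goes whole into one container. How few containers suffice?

Total = 2900 + 2200 + 2100 + 1200 + 1200 + 1100 + 900 + 800 + 800 + 400 + 400 = 14000 kg.
Lower bound: ⌈14000/3800⌉ = 4 containers.
A packing using 4 containers:
  container 1: 2900 + 900 = 3800
  container 2: 2200 + 1200 + 400 = 3800
  container 3: 2100 + 1200 + 400 = 3700
  container 4: 1100 + 800 + 800 = 2700
This matches the lower bound, so 4 is optimal.

4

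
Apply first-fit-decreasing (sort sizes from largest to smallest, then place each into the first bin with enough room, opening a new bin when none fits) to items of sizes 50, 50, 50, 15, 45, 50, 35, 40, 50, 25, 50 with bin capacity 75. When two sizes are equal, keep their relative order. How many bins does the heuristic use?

8

Sorted descending: 50, 50, 50, 50, 50, 50, 45, 40, 35, 25, 15.
  50 → bin 1 (new)  [load 50/75]
  50 → bin 2 (new)  [load 50/75]
  50 → bin 3 (new)  [load 50/75]
  50 → bin 4 (new)  [load 50/75]
  50 → bin 5 (new)  [load 50/75]
  50 → bin 6 (new)  [load 50/75]
  45 → bin 7 (new)  [load 45/75]
  40 → bin 8 (new)  [load 40/75]
  35 → bin 8  [load 75/75]
  25 → bin 1  [load 75/75]
  15 → bin 2  [load 65/75]
8 bins opened.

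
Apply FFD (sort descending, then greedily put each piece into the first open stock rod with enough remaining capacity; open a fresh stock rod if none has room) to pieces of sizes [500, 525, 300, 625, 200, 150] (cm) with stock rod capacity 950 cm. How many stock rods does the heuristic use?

3

Sorted descending: 625, 525, 500, 300, 200, 150.
  625 → stock rod 1 (new)  [load 625/950]
  525 → stock rod 2 (new)  [load 525/950]
  500 → stock rod 3 (new)  [load 500/950]
  300 → stock rod 1  [load 925/950]
  200 → stock rod 2  [load 725/950]
  150 → stock rod 2  [load 875/950]
3 stock rods opened.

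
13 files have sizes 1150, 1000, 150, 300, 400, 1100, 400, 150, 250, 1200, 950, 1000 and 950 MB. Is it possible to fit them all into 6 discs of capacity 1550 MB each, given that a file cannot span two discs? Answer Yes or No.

Total = 9000 MB; ⌈9000/1550⌉ = 6.
7 files each exceed half the capacity and cannot share a disc, forcing at least 7 discs.
At least 7 discs are required, but only 6 are allowed.

No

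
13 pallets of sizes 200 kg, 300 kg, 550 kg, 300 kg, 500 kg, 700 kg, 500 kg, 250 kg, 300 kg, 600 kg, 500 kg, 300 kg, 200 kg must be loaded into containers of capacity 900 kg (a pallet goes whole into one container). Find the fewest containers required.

Total = 700 + 600 + 550 + 500 + 500 + 500 + 300 + 300 + 300 + 300 + 250 + 200 + 200 = 5200 kg.
Lower bound: ⌈5200/900⌉ = 6 containers.
A packing using 7 containers:
  container 1: 700 + 200 = 900
  container 2: 600 + 300 = 900
  container 3: 550 + 300 = 850
  container 4: 500 + 300 = 800
  container 5: 500 + 300 = 800
  container 6: 500 + 250 = 750
  container 7: 200 = 200
No arrangement into 6 containers stays within capacity, so 7 is optimal.

7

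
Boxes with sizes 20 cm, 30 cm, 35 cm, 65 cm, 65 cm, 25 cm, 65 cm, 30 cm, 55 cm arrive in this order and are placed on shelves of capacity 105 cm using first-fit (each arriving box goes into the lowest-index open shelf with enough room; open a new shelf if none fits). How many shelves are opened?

  20 → shelf 1 (new)  [load 20/105]
  30 → shelf 1  [load 50/105]
  35 → shelf 1  [load 85/105]
  65 → shelf 2 (new)  [load 65/105]
  65 → shelf 3 (new)  [load 65/105]
  25 → shelf 2  [load 90/105]
  65 → shelf 4 (new)  [load 65/105]
  30 → shelf 3  [load 95/105]
  55 → shelf 5 (new)  [load 55/105]
5 shelves opened.

5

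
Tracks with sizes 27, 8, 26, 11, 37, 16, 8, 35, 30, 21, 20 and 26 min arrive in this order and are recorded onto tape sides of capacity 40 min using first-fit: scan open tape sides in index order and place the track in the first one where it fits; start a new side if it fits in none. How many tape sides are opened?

  27 → side 1 (new)  [load 27/40]
  8 → side 1  [load 35/40]
  26 → side 2 (new)  [load 26/40]
  11 → side 2  [load 37/40]
  37 → side 3 (new)  [load 37/40]
  16 → side 4 (new)  [load 16/40]
  8 → side 4  [load 24/40]
  35 → side 5 (new)  [load 35/40]
  30 → side 6 (new)  [load 30/40]
  21 → side 7 (new)  [load 21/40]
  20 → side 8 (new)  [load 20/40]
  26 → side 9 (new)  [load 26/40]
9 tape sides opened.

9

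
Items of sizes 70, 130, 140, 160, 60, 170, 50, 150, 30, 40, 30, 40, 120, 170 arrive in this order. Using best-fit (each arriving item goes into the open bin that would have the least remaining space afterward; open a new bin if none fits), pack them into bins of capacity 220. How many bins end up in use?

  70 → bin 1 (new)  [load 70/220]
  130 → bin 1  [load 200/220]
  140 → bin 2 (new)  [load 140/220]
  160 → bin 3 (new)  [load 160/220]
  60 → bin 3  [load 220/220]
  170 → bin 4 (new)  [load 170/220]
  50 → bin 4  [load 220/220]
  150 → bin 5 (new)  [load 150/220]
  30 → bin 5  [load 180/220]
  40 → bin 5  [load 220/220]
  30 → bin 2  [load 170/220]
  40 → bin 2  [load 210/220]
  120 → bin 6 (new)  [load 120/220]
  170 → bin 7 (new)  [load 170/220]
7 bins opened.

7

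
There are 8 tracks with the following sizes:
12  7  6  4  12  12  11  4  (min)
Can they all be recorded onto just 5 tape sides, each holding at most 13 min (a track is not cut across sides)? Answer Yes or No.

No

Total = 68 min; ⌈68/13⌉ = 6.
At least 6 tape sides are required, but only 5 are allowed.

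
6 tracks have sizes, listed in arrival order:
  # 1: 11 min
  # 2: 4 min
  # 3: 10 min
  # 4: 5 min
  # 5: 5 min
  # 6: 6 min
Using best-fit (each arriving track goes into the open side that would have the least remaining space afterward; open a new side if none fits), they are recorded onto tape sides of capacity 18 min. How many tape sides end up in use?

3

  11 → side 1 (new)  [load 11/18]
  4 → side 1  [load 15/18]
  10 → side 2 (new)  [load 10/18]
  5 → side 2  [load 15/18]
  5 → side 3 (new)  [load 5/18]
  6 → side 3  [load 11/18]
3 tape sides opened.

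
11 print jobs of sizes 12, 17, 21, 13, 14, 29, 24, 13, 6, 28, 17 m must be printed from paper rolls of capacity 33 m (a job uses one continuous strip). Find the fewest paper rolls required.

7

Total = 29 + 28 + 24 + 21 + 17 + 17 + 14 + 13 + 13 + 12 + 6 = 194 m.
Lower bound: ⌈194/33⌉ = 6 paper rolls.
A packing using 7 paper rolls:
  roll 1: 29 = 29
  roll 2: 28 = 28
  roll 3: 24 + 6 = 30
  roll 4: 21 + 12 = 33
  roll 5: 17 + 14 = 31
  roll 6: 17 + 13 = 30
  roll 7: 13 = 13
No arrangement into 6 paper rolls stays within capacity, so 7 is optimal.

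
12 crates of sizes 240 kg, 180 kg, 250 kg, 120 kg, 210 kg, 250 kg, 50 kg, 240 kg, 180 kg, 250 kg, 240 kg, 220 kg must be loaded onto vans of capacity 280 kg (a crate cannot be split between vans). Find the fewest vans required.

11

Total = 250 + 250 + 250 + 240 + 240 + 240 + 220 + 210 + 180 + 180 + 120 + 50 = 2430 kg.
Lower bound: ⌈2430/280⌉ = 9 vans.
Also, 10 crates each exceed 140 kg, and no two of those can share a van, so at least 10 vans are needed.
A packing using 11 vans:
  van 1: 250 = 250
  van 2: 250 = 250
  van 3: 250 = 250
  van 4: 240 = 240
  van 5: 240 = 240
  van 6: 240 = 240
  van 7: 220 + 50 = 270
  van 8: 210 = 210
  van 9: 180 = 180
  van 10: 180 = 180
  van 11: 120 = 120
No arrangement into 10 vans stays within capacity, so 11 is optimal.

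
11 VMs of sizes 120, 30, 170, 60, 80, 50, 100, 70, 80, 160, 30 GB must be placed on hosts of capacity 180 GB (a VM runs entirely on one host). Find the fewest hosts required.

Total = 170 + 160 + 120 + 100 + 80 + 80 + 70 + 60 + 50 + 30 + 30 = 950 GB.
Lower bound: ⌈950/180⌉ = 6 hosts.
A packing using 6 hosts:
  host 1: 170 = 170
  host 2: 160 = 160
  host 3: 120 + 60 = 180
  host 4: 100 + 80 = 180
  host 5: 80 + 70 + 30 = 180
  host 6: 50 + 30 = 80
This matches the lower bound, so 6 is optimal.

6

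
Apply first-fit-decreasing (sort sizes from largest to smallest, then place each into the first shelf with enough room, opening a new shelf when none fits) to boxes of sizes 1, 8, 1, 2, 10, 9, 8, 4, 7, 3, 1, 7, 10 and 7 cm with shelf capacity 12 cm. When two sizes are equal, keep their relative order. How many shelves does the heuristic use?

8

Sorted descending: 10, 10, 9, 8, 8, 7, 7, 7, 4, 3, 2, 1, 1, 1.
  10 → shelf 1 (new)  [load 10/12]
  10 → shelf 2 (new)  [load 10/12]
  9 → shelf 3 (new)  [load 9/12]
  8 → shelf 4 (new)  [load 8/12]
  8 → shelf 5 (new)  [load 8/12]
  7 → shelf 6 (new)  [load 7/12]
  7 → shelf 7 (new)  [load 7/12]
  7 → shelf 8 (new)  [load 7/12]
  4 → shelf 4  [load 12/12]
  3 → shelf 3  [load 12/12]
  2 → shelf 1  [load 12/12]
  1 → shelf 2  [load 11/12]
  1 → shelf 2  [load 12/12]
  1 → shelf 5  [load 9/12]
8 shelves opened.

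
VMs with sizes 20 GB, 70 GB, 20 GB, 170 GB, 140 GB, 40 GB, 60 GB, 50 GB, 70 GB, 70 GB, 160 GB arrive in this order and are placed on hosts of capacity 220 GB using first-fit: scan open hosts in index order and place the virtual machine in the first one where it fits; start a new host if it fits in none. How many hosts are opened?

  20 → host 1 (new)  [load 20/220]
  70 → host 1  [load 90/220]
  20 → host 1  [load 110/220]
  170 → host 2 (new)  [load 170/220]
  140 → host 3 (new)  [load 140/220]
  40 → host 1  [load 150/220]
  60 → host 1  [load 210/220]
  50 → host 2  [load 220/220]
  70 → host 3  [load 210/220]
  70 → host 4 (new)  [load 70/220]
  160 → host 5 (new)  [load 160/220]
5 hosts opened.

5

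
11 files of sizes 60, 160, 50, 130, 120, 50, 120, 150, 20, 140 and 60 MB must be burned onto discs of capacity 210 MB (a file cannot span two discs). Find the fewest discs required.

6

Total = 160 + 150 + 140 + 130 + 120 + 120 + 60 + 60 + 50 + 50 + 20 = 1060 MB.
Lower bound: ⌈1060/210⌉ = 6 discs.
A packing using 6 discs:
  disc 1: 160 + 50 = 210
  disc 2: 150 + 60 = 210
  disc 3: 140 + 60 = 200
  disc 4: 130 + 50 + 20 = 200
  disc 5: 120 = 120
  disc 6: 120 = 120
This matches the lower bound, so 6 is optimal.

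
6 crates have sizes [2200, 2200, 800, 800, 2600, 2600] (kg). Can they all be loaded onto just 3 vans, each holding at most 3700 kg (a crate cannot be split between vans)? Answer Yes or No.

Total = 11200 kg; ⌈11200/3700⌉ = 4.
At least 4 vans are required, but only 3 are allowed.

No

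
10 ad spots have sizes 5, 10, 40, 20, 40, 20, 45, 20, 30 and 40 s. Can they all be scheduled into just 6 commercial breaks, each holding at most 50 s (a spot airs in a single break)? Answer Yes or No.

Yes

A valid assignment using 6 commercial breaks:
  break 1: 45 + 5 = 50
  break 2: 40 + 10 = 50
  break 3: 40 = 40
  break 4: 40 = 40
  break 5: 30 + 20 = 50
  break 6: 20 + 20 = 40
Every load is within 50 s, so 6 commercial breaks suffice.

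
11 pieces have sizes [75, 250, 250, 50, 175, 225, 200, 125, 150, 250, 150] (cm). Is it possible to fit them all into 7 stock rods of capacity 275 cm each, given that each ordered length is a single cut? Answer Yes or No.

No

Total = 1900 cm; ⌈1900/275⌉ = 7.
8 pieces each exceed half the capacity and cannot share a stock rod, forcing at least 8 stock rods.
At least 8 stock rods are required, but only 7 are allowed.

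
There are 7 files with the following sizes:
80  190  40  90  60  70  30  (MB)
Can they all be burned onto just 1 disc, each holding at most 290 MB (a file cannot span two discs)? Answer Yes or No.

No

Total = 560 MB; ⌈560/290⌉ = 2.
At least 2 discs are required, but only 1 is allowed.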